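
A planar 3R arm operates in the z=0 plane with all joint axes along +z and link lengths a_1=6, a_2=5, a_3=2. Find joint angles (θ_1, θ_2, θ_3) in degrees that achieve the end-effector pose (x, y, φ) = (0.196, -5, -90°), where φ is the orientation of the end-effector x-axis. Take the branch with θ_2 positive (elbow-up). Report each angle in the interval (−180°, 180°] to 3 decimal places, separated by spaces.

-142.521 150.000 -97.479

wrist centre = target − a_3·(cos φ, sin φ) = (0.1960, -3.0000)
cos θ_2 = (9.0384−6²−5²)/(2·6·5) = -0.8660; θ_2 = 150.0001° (elbow-up)
β = atan2(-3.0000,0.1960) = -86.2620°; ψ = atan2(2.5000,1.6699) = 56.2591°
θ_1 = β − ψ = -142.5211°
θ_3 = φ − θ_1 − θ_2 = -97.4790° (wrapped to (-180°,180°])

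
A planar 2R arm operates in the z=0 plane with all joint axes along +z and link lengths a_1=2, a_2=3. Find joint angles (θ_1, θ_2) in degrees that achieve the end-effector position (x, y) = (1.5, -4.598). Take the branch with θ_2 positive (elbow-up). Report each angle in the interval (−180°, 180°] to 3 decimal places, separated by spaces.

-90.004 30.007

cos θ_2 = (23.3916−2²−3²)/(2·2·3) = 0.8660; θ_2 = 30.0067° (elbow-up)
β = atan2(-4.5980,1.5000) = -71.9322°; ψ = atan2(1.5003,4.5979) = 18.0716°
θ_1 = β − ψ = -90.0038°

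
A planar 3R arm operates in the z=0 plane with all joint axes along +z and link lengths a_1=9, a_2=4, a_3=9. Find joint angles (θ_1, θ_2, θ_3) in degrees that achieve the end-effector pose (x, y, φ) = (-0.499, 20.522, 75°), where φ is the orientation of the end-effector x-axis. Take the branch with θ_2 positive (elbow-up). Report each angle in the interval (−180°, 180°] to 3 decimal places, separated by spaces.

90.001 44.994 -59.995

wrist centre = target − a_3·(cos φ, sin φ) = (-2.8284, 11.8287)
cos θ_2 = (147.9171−9²−4²)/(2·9·4) = 0.7072; θ_2 = 44.9940° (elbow-up)
β = atan2(11.8287,-2.8284) = 103.4476°; ψ = atan2(2.8281,11.8287) = 13.4464°
θ_1 = β − ψ = 90.0012°
θ_3 = φ − θ_1 − θ_2 = -59.9951° (wrapped to (-180°,180°])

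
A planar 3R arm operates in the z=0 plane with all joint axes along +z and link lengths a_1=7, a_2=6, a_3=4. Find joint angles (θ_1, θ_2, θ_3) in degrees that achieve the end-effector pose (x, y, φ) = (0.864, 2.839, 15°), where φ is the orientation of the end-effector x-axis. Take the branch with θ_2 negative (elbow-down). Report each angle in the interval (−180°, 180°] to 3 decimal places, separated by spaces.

wrist centre = target − a_3·(cos φ, sin φ) = (-2.9997, 1.8037)
cos θ_2 = (12.2516−7²−6²)/(2·7·6) = -0.8661; θ_2 = -150.0030° (elbow-down)
β = atan2(1.8037,-2.9997) = 148.9815°; ψ = atan2(-2.9997,1.8037) = -58.9821°
θ_1 = β − ψ = 207.9636°
θ_3 = φ − θ_1 − θ_2 = -42.9606° (wrapped to (-180°,180°])

-152.036 -150.003 -42.961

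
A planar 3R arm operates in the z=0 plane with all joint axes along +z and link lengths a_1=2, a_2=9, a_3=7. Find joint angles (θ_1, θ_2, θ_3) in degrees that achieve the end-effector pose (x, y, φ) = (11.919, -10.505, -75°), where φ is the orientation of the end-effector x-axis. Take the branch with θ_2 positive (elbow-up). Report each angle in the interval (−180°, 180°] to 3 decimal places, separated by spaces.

wrist centre = target − a_3·(cos φ, sin φ) = (10.1073, -3.7435)
cos θ_2 = (116.1708−2²−9²)/(2·2·9) = 0.8659; θ_2 = 30.0195° (elbow-up)
β = atan2(-3.7435,10.1073) = -20.3236°; ψ = atan2(4.5027,9.7927) = 24.6929°
θ_1 = β − ψ = -45.0164°
θ_3 = φ − θ_1 − θ_2 = -60.0031° (wrapped to (-180°,180°])

-45.016 30.020 -60.003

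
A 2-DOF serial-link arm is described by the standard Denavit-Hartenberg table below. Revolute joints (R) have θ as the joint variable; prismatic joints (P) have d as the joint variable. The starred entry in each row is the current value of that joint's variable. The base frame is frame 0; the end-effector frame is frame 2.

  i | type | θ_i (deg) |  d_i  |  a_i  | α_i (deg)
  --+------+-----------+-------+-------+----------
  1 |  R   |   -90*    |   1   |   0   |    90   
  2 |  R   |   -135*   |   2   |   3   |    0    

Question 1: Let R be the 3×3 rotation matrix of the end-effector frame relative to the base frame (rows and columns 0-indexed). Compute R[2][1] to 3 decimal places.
End-effector y-axis (col 1 of R) = (0.0000,-0.7071,-0.7071)
R[2][1] = -0.7071

-0.707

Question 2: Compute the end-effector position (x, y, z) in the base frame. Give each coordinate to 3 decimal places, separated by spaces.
after link 1: o_1 = (0.0000, 0.0000, 1.0000)
after link 2: o_2 = (-2.0000, 2.1213, -1.1213)

-2.000 2.121 -1.121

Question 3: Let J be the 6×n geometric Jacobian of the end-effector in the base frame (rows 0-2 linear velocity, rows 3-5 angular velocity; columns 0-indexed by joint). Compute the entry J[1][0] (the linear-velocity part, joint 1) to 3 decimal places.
-2.000

axis z_0 = ẑ; lever o_n−o_0 = (-2.0000,2.1213,-1.1213)
cross product → J_v[:, 0] = (-2.1213,-2.0000,0.0000)
J_ω[:, 0] = z_0
entry J[1][0] = -2.0000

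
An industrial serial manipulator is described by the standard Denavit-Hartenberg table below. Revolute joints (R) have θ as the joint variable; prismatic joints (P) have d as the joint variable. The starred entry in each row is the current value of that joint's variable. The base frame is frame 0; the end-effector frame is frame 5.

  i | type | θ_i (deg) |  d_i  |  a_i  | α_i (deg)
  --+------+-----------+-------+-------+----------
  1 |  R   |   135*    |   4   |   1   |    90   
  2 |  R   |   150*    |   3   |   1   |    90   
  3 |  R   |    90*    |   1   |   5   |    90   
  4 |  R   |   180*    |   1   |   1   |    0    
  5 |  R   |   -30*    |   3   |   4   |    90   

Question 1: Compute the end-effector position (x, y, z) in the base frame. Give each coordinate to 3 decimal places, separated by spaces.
after link 1: o_1 = (-0.7071, 0.7071, 4.0000)
after link 2: o_2 = (2.0266, 2.2161, 4.5000)
after link 3: o_3 = (5.2086, 6.1051, 5.3660)
after link 4: o_4 = (5.1138, 4.7857, 5.8660)
after link 5: o_5 = (3.7944, 1.2062, 9.0981)

3.794 1.206 9.098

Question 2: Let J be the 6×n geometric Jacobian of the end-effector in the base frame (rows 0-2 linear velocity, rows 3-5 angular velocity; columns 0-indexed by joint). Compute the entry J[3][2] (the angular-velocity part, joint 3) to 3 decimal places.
axis z_2 = (-0.3536,0.3536,0.8660); lever o_n−o_2 = (1.7678,-1.0099,4.5981)
cross product → J_v[:, 2] = (2.5003,3.1566,-0.2679)
J_ω[:, 2] = z_2
entry J[3][2] = -0.3536

-0.354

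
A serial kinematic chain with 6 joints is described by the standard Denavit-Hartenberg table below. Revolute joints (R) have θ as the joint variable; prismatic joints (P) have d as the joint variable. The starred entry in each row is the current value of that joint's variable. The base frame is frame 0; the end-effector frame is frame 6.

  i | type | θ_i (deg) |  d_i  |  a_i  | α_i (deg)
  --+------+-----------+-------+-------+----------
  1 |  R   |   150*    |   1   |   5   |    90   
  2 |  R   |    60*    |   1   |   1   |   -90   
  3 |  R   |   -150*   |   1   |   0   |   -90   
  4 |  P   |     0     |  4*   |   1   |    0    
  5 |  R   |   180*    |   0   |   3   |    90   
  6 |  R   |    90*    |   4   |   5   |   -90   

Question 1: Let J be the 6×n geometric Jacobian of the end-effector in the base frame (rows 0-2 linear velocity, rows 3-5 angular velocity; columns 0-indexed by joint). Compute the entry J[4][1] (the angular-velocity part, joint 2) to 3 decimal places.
0.866

axis z_1 = (0.5000,0.8660,0.0000); lever o_n−o_1 = (-1.4845,9.8571,4.7631)
cross product → J_v[:, 1] = (4.1250,-2.3816,6.2141)
J_ω[:, 1] = z_1
entry J[4][1] = 0.8660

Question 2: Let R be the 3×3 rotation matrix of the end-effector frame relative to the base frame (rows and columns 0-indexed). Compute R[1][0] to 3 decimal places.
0.875

End-effector x-axis (col 0 of R) = (0.2165,0.8750,0.4330)
R[1][0] = 0.8750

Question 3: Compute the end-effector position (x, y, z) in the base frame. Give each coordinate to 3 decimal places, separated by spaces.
after link 1: o_1 = (-4.3301, 2.5000, 1.0000)
after link 2: o_2 = (-4.2631, 3.6160, 1.8660)
after link 3: o_3 = (-3.5131, 3.1830, 2.3660)
after link 4: o_4 = (-2.0221, 6.8995, 3.3481)
after link 5: o_5 = (-3.8971, 6.2500, 5.5981)
after link 6: o_6 = (-5.8146, 12.3571, 5.7631)

-5.815 12.357 5.763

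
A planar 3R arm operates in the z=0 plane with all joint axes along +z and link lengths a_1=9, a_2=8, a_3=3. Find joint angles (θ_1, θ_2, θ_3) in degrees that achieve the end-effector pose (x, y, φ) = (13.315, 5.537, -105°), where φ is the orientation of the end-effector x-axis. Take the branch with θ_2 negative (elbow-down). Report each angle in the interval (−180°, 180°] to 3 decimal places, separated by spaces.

wrist centre = target − a_3·(cos φ, sin φ) = (14.0915, 8.4348)
cos θ_2 = (269.7146−9²−8²)/(2·9·8) = 0.8661; θ_2 = -29.9944° (elbow-down)
β = atan2(8.4348,14.0915) = 30.9036°; ψ = atan2(-3.9993,15.9286) = -14.0944°
θ_1 = β − ψ = 44.9980°
θ_3 = φ − θ_1 − θ_2 = -120.0036° (wrapped to (-180°,180°])

44.998 -29.994 -120.004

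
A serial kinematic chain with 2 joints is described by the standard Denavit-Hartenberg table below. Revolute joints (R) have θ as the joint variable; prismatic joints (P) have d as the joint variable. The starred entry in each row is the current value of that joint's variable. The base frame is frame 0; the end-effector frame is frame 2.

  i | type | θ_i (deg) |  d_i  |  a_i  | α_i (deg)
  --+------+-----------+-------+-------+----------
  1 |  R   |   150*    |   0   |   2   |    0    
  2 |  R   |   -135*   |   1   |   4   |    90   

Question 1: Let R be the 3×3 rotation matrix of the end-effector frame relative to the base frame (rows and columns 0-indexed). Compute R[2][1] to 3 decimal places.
End-effector y-axis (col 1 of R) = (-0.0000,0.0000,1.0000)
R[2][1] = 1.0000

1.000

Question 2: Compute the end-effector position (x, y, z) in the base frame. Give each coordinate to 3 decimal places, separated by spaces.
after link 1: o_1 = (-1.7321, 1.0000, 0.0000)
after link 2: o_2 = (2.1317, 2.0353, 1.0000)

2.132 2.035 1.000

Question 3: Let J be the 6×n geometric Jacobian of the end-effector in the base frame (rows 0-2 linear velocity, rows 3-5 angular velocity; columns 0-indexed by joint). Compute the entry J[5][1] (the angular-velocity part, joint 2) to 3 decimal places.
axis z_1 = (0.0000,0.0000,1.0000); lever o_n−o_1 = (3.8637,1.0353,1.0000)
cross product → J_v[:, 1] = (-1.0353,3.8637,0.0000)
J_ω[:, 1] = z_1
entry J[5][1] = 1.0000

1.000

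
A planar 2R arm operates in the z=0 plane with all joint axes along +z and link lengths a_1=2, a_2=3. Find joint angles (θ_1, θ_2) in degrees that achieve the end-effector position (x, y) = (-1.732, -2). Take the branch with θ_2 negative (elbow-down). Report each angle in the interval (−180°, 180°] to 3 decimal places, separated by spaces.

cos θ_2 = (6.9998−2²−3²)/(2·2·3) = -0.5000; θ_2 = -120.0010° (elbow-down)
β = atan2(-2.0000,-1.7320) = -130.8926°; ψ = atan2(-2.5981,0.5000) = -79.1074°
θ_1 = β − ψ = -51.7851°

-51.785 -120.001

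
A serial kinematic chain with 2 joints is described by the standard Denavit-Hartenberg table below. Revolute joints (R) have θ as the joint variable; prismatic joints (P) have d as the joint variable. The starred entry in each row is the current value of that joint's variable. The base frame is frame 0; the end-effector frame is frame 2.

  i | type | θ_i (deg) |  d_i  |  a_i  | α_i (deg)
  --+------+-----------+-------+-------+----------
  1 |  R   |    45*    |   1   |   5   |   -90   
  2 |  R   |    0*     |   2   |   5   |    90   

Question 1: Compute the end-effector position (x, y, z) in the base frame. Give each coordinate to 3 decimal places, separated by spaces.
after link 1: o_1 = (3.5355, 3.5355, 1.0000)
after link 2: o_2 = (5.6569, 8.4853, 1.0000)

5.657 8.485 1.000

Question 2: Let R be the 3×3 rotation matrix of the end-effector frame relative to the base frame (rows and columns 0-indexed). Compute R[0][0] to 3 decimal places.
0.707

End-effector x-axis (col 0 of R) = (0.7071,0.7071,0.0000)
R[0][0] = 0.7071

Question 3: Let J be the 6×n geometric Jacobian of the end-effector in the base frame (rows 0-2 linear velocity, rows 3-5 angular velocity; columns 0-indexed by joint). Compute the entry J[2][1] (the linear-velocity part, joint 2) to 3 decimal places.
-5.000

axis z_1 = (-0.7071,0.7071,0.0000); lever o_n−o_1 = (2.1213,4.9497,0.0000)
cross product → J_v[:, 1] = (-0.0000,0.0000,-5.0000)
J_ω[:, 1] = z_1
entry J[2][1] = -5.0000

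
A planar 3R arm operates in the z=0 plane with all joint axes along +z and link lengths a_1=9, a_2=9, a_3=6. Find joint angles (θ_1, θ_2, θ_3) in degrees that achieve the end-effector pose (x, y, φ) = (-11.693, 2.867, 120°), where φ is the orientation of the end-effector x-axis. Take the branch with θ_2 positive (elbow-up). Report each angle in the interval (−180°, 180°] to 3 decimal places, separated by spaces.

wrist centre = target − a_3·(cos φ, sin φ) = (-8.6930, -2.3292)
cos θ_2 = (80.9932−9²−9²)/(2·9·9) = -0.5000; θ_2 = 120.0028° (elbow-up)
β = atan2(-2.3292,-8.6930) = -165.0008°; ψ = atan2(7.7940,4.4996) = 60.0014°
θ_1 = β − ψ = -225.0022°
θ_3 = φ − θ_1 − θ_2 = -135.0006° (wrapped to (-180°,180°])

134.998 120.003 -135.001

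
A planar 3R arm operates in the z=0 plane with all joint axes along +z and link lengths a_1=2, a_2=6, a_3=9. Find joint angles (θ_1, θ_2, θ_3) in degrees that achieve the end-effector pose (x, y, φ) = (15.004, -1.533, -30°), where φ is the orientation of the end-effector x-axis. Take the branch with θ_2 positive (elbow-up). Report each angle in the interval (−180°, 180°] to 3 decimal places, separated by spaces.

wrist centre = target − a_3·(cos φ, sin φ) = (7.2098, 2.9670)
cos θ_2 = (60.7839−2²−6²)/(2·2·6) = 0.8660; θ_2 = 30.0034° (elbow-up)
β = atan2(2.9670,7.2098) = 22.3684°; ψ = atan2(3.0003,7.1960) = 22.6334°
θ_1 = β − ψ = -0.2650°
θ_3 = φ − θ_1 − θ_2 = -59.7385° (wrapped to (-180°,180°])

-0.265 30.003 -59.738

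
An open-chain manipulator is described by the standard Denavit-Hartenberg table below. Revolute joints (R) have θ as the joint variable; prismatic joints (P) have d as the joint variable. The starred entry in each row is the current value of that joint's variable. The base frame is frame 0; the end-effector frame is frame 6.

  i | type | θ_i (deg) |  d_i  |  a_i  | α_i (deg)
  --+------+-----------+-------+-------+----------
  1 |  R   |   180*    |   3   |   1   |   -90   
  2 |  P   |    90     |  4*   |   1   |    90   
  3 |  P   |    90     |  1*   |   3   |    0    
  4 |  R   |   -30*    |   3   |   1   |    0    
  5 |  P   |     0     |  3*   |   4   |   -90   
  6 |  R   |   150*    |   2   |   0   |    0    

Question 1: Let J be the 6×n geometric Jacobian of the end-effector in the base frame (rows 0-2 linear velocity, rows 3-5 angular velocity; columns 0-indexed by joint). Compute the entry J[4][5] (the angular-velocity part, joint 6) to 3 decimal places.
-0.500

axis z_5 = (-0.0000,-0.5000,0.8660); lever o_n−o_5 = (0.0000,-1.0000,1.7321)
cross product → J_v[:, 5] = (0.0000,0.0000,0.0000)
J_ω[:, 5] = z_5
entry J[4][5] = -0.5000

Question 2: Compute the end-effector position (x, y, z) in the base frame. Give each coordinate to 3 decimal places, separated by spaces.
after link 1: o_1 = (-1.0000, 0.0000, 3.0000)
after link 2: o_2 = (-1.0000, -4.0000, 2.0000)
after link 3: o_3 = (-2.0000, -7.0000, 2.0000)
after link 4: o_4 = (-5.0000, -7.8660, 1.5000)
after link 5: o_5 = (-8.0000, -11.3301, -0.5000)
after link 6: o_6 = (-8.0000, -12.3301, 1.2321)

-8.000 -12.330 1.232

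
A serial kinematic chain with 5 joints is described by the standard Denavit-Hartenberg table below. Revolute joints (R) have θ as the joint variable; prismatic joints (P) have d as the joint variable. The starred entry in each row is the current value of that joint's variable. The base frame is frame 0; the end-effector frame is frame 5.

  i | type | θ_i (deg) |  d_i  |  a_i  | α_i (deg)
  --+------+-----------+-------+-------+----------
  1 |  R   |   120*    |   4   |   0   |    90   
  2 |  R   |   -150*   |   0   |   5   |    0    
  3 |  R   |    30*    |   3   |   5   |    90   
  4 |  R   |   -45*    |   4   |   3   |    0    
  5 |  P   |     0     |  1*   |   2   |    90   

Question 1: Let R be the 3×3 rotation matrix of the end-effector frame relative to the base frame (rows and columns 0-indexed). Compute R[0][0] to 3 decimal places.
-0.436

End-effector x-axis (col 0 of R) = (-0.4356,-0.6597,-0.6124)
R[0][0] = -0.4356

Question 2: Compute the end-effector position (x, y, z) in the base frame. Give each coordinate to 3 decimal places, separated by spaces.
after link 1: o_1 = (0.0000, 0.0000, 4.0000)
after link 2: o_2 = (2.1651, -3.7500, 1.5000)
after link 3: o_3 = (6.0131, -4.4151, -2.8301)
after link 4: o_4 = (6.4384, -9.3943, -2.6672)
after link 5: o_5 = (6.0002, -11.4638, -3.3920)

6.000 -11.464 -3.392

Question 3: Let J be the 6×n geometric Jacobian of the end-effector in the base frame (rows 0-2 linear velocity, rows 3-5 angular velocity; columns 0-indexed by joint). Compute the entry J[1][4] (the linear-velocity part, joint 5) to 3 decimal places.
prismatic axis z_4 = (0.4330,-0.7500,0.5000)
J_v[:, 4] = z_4; J_ω[:, 4] = (0,0,0)
entry J[1][4] = -0.7500

-0.750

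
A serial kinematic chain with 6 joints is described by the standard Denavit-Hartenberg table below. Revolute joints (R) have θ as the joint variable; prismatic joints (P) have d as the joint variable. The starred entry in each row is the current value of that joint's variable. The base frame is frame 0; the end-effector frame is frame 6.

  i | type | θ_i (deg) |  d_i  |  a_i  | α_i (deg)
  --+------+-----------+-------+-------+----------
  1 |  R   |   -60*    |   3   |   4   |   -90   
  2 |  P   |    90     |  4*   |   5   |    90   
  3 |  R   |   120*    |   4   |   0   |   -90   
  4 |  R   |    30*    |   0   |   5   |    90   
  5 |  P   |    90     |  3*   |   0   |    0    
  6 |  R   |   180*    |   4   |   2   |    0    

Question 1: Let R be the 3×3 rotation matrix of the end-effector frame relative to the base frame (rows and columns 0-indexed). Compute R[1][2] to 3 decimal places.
End-effector z-axis (col 2 of R) = (0.8080,-0.5335,0.2500)
R[1][2] = -0.5335

-0.533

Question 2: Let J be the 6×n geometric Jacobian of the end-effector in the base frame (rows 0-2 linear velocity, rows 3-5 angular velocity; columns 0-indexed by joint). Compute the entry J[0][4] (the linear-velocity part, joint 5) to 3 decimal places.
prismatic axis z_4 = (0.8080,-0.5335,0.2500)
J_v[:, 4] = z_4; J_ω[:, 4] = (0,0,0)
entry J[0][4] = 0.8080

0.808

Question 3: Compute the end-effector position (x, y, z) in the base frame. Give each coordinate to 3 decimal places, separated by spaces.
15.984 -4.123 0.183

after link 1: o_1 = (2.0000, -3.4641, 3.0000)
after link 2: o_2 = (5.4641, -1.4641, -2.0000)
after link 3: o_3 = (7.4641, -4.9282, -2.0000)
after link 4: o_4 = (9.4617, -0.8881, 0.1651)
after link 5: o_5 = (11.8857, -2.4886, 0.9151)
after link 6: o_6 = (15.9838, -4.1226, 0.1830)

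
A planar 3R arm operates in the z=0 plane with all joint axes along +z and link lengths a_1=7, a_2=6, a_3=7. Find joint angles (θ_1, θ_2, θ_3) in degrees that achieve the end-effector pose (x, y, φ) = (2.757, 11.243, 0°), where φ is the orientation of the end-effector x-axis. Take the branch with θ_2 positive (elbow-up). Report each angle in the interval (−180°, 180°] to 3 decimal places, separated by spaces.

wrist centre = target − a_3·(cos φ, sin φ) = (-4.2430, 11.2430)
cos θ_2 = (144.4081−7²−6²)/(2·7·6) = 0.7072; θ_2 = 44.9893° (elbow-up)
β = atan2(11.2430,-4.2430) = 110.6760°; ψ = atan2(4.2418,11.2434) = 20.6701°
θ_1 = β − ψ = 90.0059°
θ_3 = φ − θ_1 − θ_2 = -134.9951° (wrapped to (-180°,180°])

90.006 44.989 -134.995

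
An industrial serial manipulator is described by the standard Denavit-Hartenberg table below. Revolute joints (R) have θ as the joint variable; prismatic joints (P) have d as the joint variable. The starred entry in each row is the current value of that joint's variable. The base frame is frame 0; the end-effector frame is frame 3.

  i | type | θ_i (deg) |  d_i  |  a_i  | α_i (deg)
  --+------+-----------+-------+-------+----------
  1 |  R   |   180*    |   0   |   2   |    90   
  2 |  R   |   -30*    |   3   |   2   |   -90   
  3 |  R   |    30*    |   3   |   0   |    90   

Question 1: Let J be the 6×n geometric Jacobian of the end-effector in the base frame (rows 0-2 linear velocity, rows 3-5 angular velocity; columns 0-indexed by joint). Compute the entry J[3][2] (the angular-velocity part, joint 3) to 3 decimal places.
-0.500

axis z_2 = (-0.5000,0.0000,0.8660); lever o_n−o_2 = (-1.5000,0.0000,2.5981)
cross product → J_v[:, 2] = (0.0000,0.0000,0.0000)
J_ω[:, 2] = z_2
entry J[3][2] = -0.5000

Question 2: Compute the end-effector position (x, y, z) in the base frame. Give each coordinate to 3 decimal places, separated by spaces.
-5.232 3.000 1.598

after link 1: o_1 = (-2.0000, 0.0000, 0.0000)
after link 2: o_2 = (-3.7321, 3.0000, -1.0000)
after link 3: o_3 = (-5.2321, 3.0000, 1.5981)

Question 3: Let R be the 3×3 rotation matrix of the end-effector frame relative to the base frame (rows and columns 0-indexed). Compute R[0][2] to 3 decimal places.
End-effector z-axis (col 2 of R) = (-0.4330,0.8660,-0.2500)
R[0][2] = -0.4330

-0.433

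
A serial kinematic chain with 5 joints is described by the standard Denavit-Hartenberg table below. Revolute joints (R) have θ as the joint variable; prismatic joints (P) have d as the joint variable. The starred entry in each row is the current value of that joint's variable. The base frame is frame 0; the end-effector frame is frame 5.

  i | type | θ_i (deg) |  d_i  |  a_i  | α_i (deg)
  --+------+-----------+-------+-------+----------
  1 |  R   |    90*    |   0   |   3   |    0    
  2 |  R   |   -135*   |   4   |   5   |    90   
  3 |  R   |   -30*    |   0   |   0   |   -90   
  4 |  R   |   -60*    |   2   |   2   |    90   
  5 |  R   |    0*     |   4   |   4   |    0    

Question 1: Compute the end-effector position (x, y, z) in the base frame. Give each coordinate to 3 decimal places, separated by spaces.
-1.130 -6.047 5.964

after link 1: o_1 = (0.0000, 3.0000, 0.0000)
after link 2: o_2 = (3.5355, -0.5355, 4.0000)
after link 3: o_3 = (3.5355, -0.5355, 4.0000)
after link 4: o_4 = (3.6303, -3.0798, 5.2321)
after link 5: o_5 = (-1.1300, -6.0469, 5.9641)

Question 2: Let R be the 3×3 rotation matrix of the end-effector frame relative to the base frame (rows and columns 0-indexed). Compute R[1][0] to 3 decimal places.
End-effector x-axis (col 0 of R) = (-0.3062,-0.9186,-0.2500)
R[1][0] = -0.9186

-0.919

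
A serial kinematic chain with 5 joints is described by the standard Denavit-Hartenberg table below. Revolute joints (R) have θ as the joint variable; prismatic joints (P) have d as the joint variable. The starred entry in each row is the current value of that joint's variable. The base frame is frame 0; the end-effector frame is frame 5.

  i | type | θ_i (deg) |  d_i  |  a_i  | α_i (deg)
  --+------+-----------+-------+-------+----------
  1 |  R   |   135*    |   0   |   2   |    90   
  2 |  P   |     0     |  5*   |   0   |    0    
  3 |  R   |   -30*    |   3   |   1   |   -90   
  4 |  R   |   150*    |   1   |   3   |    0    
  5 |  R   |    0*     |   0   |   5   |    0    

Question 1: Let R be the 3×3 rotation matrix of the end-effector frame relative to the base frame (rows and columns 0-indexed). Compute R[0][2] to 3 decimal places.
End-effector z-axis (col 2 of R) = (-0.3536,0.3536,0.8660)
R[0][2] = -0.3536

-0.354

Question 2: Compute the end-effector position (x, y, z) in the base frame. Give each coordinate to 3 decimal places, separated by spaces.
after link 1: o_1 = (-1.4142, 1.4142, 0.0000)
after link 2: o_2 = (2.1213, 4.9497, 0.0000)
after link 3: o_3 = (3.6303, 7.6834, -0.5000)
after link 4: o_4 = (3.8070, 5.3853, 1.6651)
after link 5: o_5 = (4.6909, 0.9659, 3.8301)

4.691 0.966 3.830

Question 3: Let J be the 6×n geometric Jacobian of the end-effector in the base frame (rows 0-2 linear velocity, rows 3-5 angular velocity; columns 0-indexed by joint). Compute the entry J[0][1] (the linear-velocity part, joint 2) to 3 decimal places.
prismatic axis z_1 = (0.7071,0.7071,0.0000)
J_v[:, 1] = z_1; J_ω[:, 1] = (0,0,0)
entry J[0][1] = 0.7071

0.707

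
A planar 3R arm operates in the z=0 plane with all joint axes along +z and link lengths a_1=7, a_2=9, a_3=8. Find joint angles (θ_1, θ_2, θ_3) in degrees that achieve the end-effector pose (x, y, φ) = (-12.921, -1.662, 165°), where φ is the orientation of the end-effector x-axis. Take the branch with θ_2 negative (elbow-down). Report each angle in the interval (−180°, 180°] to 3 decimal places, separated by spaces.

wrist centre = target − a_3·(cos φ, sin φ) = (-5.1936, -3.7326)
cos θ_2 = (40.9054−7²−9²)/(2·7·9) = -0.7071; θ_2 = -134.9995° (elbow-down)
β = atan2(-3.7326,-5.1936) = -144.2958°; ψ = atan2(-6.3640,0.6361) = -84.2921°
θ_1 = β − ψ = -60.0037°
θ_3 = φ − θ_1 − θ_2 = 0.0032° (wrapped to (-180°,180°])

-60.004 -134.999 0.003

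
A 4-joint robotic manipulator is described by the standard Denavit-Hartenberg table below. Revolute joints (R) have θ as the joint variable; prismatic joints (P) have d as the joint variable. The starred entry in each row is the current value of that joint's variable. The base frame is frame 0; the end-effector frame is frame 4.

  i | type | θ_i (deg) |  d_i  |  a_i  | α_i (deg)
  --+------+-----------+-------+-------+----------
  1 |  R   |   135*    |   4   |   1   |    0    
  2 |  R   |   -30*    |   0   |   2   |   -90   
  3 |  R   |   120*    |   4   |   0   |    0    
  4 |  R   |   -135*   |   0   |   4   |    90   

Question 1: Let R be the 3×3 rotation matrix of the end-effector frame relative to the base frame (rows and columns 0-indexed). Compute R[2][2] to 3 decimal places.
0.966

End-effector z-axis (col 2 of R) = (0.0670,-0.2500,0.9659)
R[2][2] = 0.9659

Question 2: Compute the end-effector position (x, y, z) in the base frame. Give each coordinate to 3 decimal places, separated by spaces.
after link 1: o_1 = (-0.7071, 0.7071, 4.0000)
after link 2: o_2 = (-1.2247, 2.6390, 4.0000)
after link 3: o_3 = (-5.0884, 1.6037, 4.0000)
after link 4: o_4 = (-6.0884, 5.3357, 5.0353)

-6.088 5.336 5.035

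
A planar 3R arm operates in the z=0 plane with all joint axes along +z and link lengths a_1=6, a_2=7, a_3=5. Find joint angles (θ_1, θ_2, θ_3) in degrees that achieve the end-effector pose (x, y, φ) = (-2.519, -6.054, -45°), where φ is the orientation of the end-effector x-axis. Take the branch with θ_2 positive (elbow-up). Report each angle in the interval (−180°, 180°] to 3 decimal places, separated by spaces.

wrist centre = target − a_3·(cos φ, sin φ) = (-6.0545, -2.5185)
cos θ_2 = (43.0001−6²−7²)/(2·6·7) = -0.5000; θ_2 = 120.0000° (elbow-up)
β = atan2(-2.5185,-6.0545) = -157.4145°; ψ = atan2(6.0622,2.5000) = 67.5891°
θ_1 = β − ψ = -225.0035°
θ_3 = φ − θ_1 − θ_2 = 60.0036° (wrapped to (-180°,180°])

134.996 120.000 60.004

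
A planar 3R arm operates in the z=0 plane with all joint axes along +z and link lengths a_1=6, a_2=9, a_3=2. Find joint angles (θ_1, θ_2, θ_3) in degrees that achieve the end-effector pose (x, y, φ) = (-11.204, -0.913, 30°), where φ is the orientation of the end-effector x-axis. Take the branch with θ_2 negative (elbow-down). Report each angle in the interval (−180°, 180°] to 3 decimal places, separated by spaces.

wrist centre = target − a_3·(cos φ, sin φ) = (-12.9361, -1.9130)
cos θ_2 = (171.0010−6²−9²)/(2·6·9) = 0.5000; θ_2 = -59.9994° (elbow-down)
β = atan2(-1.9130,-12.9361) = -171.5880°; ψ = atan2(-7.7942,10.5001) = -36.5864°
θ_1 = β − ψ = -135.0016°
θ_3 = φ − θ_1 − θ_2 = -134.9990° (wrapped to (-180°,180°])

-135.002 -59.999 -134.999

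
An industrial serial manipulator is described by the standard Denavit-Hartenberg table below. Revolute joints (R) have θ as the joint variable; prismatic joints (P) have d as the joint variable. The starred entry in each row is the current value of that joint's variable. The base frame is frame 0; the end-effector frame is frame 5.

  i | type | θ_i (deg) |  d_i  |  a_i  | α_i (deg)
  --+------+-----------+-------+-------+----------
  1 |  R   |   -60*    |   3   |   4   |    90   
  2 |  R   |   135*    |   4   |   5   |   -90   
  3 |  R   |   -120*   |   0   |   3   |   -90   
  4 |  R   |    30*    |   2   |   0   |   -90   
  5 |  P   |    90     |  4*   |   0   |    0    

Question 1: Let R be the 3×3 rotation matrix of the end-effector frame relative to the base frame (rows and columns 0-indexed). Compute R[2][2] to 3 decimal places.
End-effector z-axis (col 2 of R) = (0.5928,-0.1607,0.7891)
R[2][2] = 0.7891

0.789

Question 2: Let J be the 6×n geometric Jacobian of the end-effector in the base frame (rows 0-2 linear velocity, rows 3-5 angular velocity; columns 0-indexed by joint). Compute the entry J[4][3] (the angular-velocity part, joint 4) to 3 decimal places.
0.280

axis z_3 = (-0.7392,0.2803,0.6124); lever o_n−o_3 = (0.8928,-0.0823,4.3813)
cross product → J_v[:, 3] = (1.2786,3.7854,-0.1895)
J_ω[:, 3] = z_3
entry J[4][3] = 0.2803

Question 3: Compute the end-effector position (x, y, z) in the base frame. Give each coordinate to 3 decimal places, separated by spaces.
after link 1: o_1 = (2.0000, -3.4641, 3.0000)
after link 2: o_2 = (-3.2319, -2.4022, 6.5355)
after link 3: o_3 = (-4.9515, -4.6198, 5.4749)
after link 4: o_4 = (-6.4299, -4.0592, 6.6996)
after link 5: o_5 = (-4.0587, -4.7021, 9.8562)

-4.059 -4.702 9.856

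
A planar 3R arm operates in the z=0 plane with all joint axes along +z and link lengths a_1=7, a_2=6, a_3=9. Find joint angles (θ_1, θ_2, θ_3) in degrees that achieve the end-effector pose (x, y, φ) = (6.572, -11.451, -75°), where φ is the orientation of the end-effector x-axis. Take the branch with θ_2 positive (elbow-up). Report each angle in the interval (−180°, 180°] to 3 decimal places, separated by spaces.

wrist centre = target − a_3·(cos φ, sin φ) = (4.2426, -2.7577)
cos θ_2 = (25.6046−7²−6²)/(2·7·6) = -0.7071; θ_2 = 134.9985° (elbow-up)
β = atan2(-2.7577,4.2426) = -33.0235°; ψ = atan2(4.2428,2.7575) = 56.9791°
θ_1 = β − ψ = -90.0026°
θ_3 = φ − θ_1 − θ_2 = -119.9958° (wrapped to (-180°,180°])

-90.003 134.998 -119.996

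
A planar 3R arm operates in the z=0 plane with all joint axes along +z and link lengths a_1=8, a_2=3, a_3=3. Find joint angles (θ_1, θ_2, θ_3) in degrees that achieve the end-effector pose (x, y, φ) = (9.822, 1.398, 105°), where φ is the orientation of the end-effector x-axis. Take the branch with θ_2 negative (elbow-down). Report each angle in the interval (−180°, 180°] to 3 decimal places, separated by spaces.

wrist centre = target − a_3·(cos φ, sin φ) = (10.5985, -1.4998)
cos θ_2 = (114.5766−8²−3²)/(2·8·3) = 0.8662; θ_2 = -29.9823° (elbow-down)
β = atan2(-1.4998,10.5985) = -8.0544°; ψ = atan2(-1.4992,10.5985) = -8.0513°
θ_1 = β − ψ = -0.0031°
θ_3 = φ − θ_1 − θ_2 = 134.9854° (wrapped to (-180°,180°])

-0.003 -29.982 134.985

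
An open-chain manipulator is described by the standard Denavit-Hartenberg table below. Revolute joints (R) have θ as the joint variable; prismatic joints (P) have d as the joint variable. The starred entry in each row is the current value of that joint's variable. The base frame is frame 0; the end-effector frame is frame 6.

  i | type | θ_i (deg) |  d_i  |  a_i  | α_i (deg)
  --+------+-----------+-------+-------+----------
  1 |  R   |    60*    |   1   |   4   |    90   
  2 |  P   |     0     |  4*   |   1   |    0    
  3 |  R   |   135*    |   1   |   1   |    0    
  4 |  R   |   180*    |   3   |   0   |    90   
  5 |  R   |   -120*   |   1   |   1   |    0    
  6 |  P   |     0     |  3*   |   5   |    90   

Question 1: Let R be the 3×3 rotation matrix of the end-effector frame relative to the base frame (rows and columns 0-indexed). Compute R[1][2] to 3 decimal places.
End-effector z-axis (col 2 of R) = (0.1268,-0.7803,0.6124)
R[1][2] = -0.7803

-0.780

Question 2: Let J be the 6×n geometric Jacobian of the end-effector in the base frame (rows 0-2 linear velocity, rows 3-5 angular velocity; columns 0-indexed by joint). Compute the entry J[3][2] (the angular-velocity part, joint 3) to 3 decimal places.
axis z_2 = (0.8660,-0.5000,0.0000); lever o_n−o_2 = (-3.8643,-4.3009,0.0000)
cross product → J_v[:, 2] = (0.0000,-0.0000,-5.6569)
J_ω[:, 2] = z_2
entry J[3][2] = 0.8660

0.866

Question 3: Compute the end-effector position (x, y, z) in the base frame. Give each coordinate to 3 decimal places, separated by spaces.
2.100 -1.971 1.000

after link 1: o_1 = (2.0000, 3.4641, 1.0000)
after link 2: o_2 = (5.9641, 2.3301, 1.0000)
after link 3: o_3 = (6.4766, 1.2178, 1.7071)
after link 4: o_4 = (9.0746, -0.2822, 1.7071)
after link 5: o_5 = (7.7943, -0.7678, 1.3536)
after link 6: o_6 = (2.0998, -1.9708, 1.0000)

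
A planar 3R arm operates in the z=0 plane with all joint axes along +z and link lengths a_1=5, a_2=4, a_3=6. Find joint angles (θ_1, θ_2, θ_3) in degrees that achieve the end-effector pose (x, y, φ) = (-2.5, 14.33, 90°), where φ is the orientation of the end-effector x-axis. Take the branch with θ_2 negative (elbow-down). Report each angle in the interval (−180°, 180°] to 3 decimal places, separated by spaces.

wrist centre = target − a_3·(cos φ, sin φ) = (-2.5000, 8.3300)
cos θ_2 = (75.6389−5²−4²)/(2·5·4) = 0.8660; θ_2 = -30.0061° (elbow-down)
β = atan2(8.3300,-2.5000) = 106.7056°; ψ = atan2(-2.0004,8.4639) = -13.2974°
θ_1 = β − ψ = 120.0029°
θ_3 = φ − θ_1 − θ_2 = 0.0032° (wrapped to (-180°,180°])

120.003 -30.006 0.003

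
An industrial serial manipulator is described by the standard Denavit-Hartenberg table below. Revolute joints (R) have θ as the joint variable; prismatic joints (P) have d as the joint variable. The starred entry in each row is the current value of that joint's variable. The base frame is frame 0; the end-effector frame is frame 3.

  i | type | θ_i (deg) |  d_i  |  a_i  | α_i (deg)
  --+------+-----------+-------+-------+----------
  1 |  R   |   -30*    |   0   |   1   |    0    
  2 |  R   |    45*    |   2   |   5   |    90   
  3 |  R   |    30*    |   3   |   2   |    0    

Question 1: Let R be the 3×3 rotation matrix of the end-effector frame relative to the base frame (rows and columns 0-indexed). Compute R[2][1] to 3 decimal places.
End-effector y-axis (col 1 of R) = (-0.4830,-0.1294,0.8660)
R[2][1] = 0.8660

0.866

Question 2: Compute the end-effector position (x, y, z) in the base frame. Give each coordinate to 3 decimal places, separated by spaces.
after link 1: o_1 = (0.8660, -0.5000, 0.0000)
after link 2: o_2 = (5.6957, 0.7941, 2.0000)
after link 3: o_3 = (8.1451, -1.6554, 3.0000)

8.145 -1.655 3.000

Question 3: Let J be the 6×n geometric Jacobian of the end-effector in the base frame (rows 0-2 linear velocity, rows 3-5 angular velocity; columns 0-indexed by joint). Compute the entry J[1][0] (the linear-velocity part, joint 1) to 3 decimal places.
axis z_0 = ẑ; lever o_n−o_0 = (8.1451,-1.6554,3.0000)
cross product → J_v[:, 0] = (1.6554,8.1451,-0.0000)
J_ω[:, 0] = z_0
entry J[1][0] = 8.1451

8.145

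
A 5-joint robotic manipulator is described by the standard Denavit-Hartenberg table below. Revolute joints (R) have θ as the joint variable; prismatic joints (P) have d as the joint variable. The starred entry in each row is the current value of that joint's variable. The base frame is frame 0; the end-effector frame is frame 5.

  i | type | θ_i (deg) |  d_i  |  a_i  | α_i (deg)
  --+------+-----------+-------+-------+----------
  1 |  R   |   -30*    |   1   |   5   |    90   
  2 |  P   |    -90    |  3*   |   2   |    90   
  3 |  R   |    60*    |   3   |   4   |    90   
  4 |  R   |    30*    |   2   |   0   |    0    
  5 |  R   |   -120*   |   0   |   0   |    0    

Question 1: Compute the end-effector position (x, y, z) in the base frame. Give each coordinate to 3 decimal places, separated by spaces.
-1.000 -5.732 -4.732

after link 1: o_1 = (4.3301, -2.5000, 1.0000)
after link 2: o_2 = (2.8301, -5.0981, -1.0000)
after link 3: o_3 = (-1.5000, -6.5981, -3.0000)
after link 4: o_4 = (-1.0000, -5.7321, -4.7321)
after link 5: o_5 = (-1.0000, -5.7321, -4.7321)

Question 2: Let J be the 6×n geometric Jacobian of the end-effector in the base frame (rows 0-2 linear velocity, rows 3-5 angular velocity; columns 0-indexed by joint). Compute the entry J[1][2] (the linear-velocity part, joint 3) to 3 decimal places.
-3.232

axis z_2 = (-0.8660,0.5000,-0.0000); lever o_n−o_2 = (-3.8301,-0.6340,-3.7321)
cross product → J_v[:, 2] = (-1.8660,-3.2321,2.4641)
J_ω[:, 2] = z_2
entry J[1][2] = -3.2321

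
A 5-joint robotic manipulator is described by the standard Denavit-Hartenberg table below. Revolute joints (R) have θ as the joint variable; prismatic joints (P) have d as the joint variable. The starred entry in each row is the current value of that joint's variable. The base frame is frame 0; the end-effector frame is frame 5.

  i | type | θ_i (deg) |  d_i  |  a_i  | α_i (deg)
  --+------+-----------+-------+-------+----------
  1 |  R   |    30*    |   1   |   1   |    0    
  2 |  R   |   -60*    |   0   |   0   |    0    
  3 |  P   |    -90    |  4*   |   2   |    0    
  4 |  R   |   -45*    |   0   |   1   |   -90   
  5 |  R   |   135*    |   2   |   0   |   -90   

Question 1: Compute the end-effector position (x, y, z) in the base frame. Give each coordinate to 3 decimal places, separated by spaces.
after link 1: o_1 = (0.8660, 0.5000, 1.0000)
after link 2: o_2 = (0.8660, 0.5000, 1.0000)
after link 3: o_3 = (-0.1340, -1.2321, 5.0000)
after link 4: o_4 = (-1.0999, -1.4909, 5.0000)
after link 5: o_5 = (-0.5823, -3.4227, 5.0000)

-0.582 -3.423 5.000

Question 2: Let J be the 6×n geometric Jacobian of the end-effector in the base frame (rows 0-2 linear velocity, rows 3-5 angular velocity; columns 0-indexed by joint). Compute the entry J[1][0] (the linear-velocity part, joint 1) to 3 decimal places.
axis z_0 = ẑ; lever o_n−o_0 = (-0.5823,-3.4227,5.0000)
cross product → J_v[:, 0] = (3.4227,-0.5823,0.0000)
J_ω[:, 0] = z_0
entry J[1][0] = -0.5823

-0.582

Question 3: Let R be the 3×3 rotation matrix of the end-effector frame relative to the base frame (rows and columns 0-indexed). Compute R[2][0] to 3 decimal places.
End-effector x-axis (col 0 of R) = (0.6830,0.1830,-0.7071)
R[2][0] = -0.7071

-0.707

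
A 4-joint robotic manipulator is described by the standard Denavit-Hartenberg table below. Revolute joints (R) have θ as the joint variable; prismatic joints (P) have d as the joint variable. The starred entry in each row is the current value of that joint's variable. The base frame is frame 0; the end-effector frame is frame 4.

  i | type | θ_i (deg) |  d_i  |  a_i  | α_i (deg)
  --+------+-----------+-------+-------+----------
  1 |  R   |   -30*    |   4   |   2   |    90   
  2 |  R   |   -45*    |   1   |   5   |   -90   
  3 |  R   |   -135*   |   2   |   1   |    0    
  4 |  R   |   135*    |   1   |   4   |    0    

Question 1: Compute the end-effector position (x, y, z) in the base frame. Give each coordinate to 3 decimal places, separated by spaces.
after link 1: o_1 = (1.7321, -1.0000, 4.0000)
after link 2: o_2 = (4.2939, -3.6338, 0.4645)
after link 3: o_3 = (4.7321, -4.7033, 2.3787)
after link 4: o_4 = (7.7940, -6.4710, 0.2574)

7.794 -6.471 0.257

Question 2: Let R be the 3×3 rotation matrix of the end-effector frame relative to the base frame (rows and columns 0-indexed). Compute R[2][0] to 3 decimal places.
-0.707

End-effector x-axis (col 0 of R) = (0.6124,-0.3536,-0.7071)
R[2][0] = -0.7071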